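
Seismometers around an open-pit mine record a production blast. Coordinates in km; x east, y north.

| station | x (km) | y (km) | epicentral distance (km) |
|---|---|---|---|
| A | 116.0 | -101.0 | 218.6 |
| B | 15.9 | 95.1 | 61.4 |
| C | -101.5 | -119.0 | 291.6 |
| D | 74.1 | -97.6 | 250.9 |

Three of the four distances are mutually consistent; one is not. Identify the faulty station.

D

Solve using three stations at a time. Using A, B, C (subtract circle equations pairwise → linear system) gives (x, y) ≈ (74.4, 113.6).
Distances from that point to each station vs reported:
  A: calculated 218.6 vs reported 218.6 → residual 0.0 km
  B: calculated 61.3 vs reported 61.4 → residual 0.1 km
  C: calculated 291.6 vs reported 291.6 → residual 0.0 km
  D: calculated 211.2 vs reported 250.9 → residual 39.7 km
A, B, C are mutually consistent (residuals ≈ 0); D is off by 39.7 km.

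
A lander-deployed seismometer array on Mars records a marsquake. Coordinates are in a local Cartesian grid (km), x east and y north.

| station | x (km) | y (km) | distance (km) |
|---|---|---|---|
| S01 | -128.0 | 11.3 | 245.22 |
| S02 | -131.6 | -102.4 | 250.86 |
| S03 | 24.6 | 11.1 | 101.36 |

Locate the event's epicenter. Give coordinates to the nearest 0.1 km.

Circle about each station: (x + 128.0)² + (y − 11.3)² = 245.22²; (x + 131.6)² + (y + 102.4)² = 250.86²; (x − 24.6)² + (y − 11.1)² = 101.36².
Subtracting pairs of circle equations eliminates x²+y² and gives linear equations (the radical axes):
-7.2 x − 227.4 y = 8494.74
305.2 x − 0.4 y = 34075.68
Solving the 2×2 system: x ≈ 111.6, y ≈ -40.9 km.
Check against S01 (with the unrounded x, y): √((x + 128.0)²+(y − 11.3)²) = 245.21 ≈ 245.22 km. ✓

(111.6, -40.9)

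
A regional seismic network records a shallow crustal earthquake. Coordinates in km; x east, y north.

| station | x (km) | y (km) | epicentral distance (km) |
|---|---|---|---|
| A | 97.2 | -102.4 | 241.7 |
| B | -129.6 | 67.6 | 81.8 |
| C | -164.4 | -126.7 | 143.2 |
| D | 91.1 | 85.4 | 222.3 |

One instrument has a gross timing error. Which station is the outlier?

Solve using three stations at a time. Using A, C, D (subtract circle equations pairwise → linear system) gives (x, y) ≈ (-117.5, 8.6).
Distances from that point to each station vs reported:
  A: calculated 241.7 vs reported 241.7 → residual 0.0 km
  B: calculated 60.2 vs reported 81.8 → residual 21.6 km
  C: calculated 143.2 vs reported 143.2 → residual 0.0 km
  D: calculated 222.3 vs reported 222.3 → residual 0.0 km
A, C, D are mutually consistent (residuals ≈ 0); B is off by 21.6 km.

B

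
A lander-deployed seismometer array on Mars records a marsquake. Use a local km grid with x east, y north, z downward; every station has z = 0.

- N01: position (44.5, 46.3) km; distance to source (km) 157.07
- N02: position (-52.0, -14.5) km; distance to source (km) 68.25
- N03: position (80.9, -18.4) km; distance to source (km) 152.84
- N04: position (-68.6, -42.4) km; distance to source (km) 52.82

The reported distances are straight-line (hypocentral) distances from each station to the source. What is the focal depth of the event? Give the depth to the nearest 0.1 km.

Each station gives a sphere (x−x_i)² + (y−y_i)² + z² = d_i² (stations at z=0).
Subtracting the N01 sphere from N02 and N03: z² cancels, leaving linear equations in x and y:
-193.0 x − 121.6 y = 18803.23
72.8 x − 129.4 y = 4070.35
Solving: x ≈ -57.297, y ≈ -63.691 km (keep extra digits for the depth step; rounded: -57.3, -63.7).
Then from the N01 sphere: z² = 157.07² − (x − 44.5)² − (y − 46.3)² with x = -57.297, y = -63.691, so z ≈ 47.014 ≈ 47.0 km.

z ≈ 47.0 km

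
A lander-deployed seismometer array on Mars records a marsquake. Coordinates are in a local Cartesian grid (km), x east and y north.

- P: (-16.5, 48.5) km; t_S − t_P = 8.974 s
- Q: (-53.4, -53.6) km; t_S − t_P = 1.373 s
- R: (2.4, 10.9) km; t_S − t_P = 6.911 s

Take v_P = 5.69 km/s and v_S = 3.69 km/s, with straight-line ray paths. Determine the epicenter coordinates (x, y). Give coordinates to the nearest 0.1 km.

Distance from S−P lag: d = Δt · v_P v_S / (v_P − v_S) = Δt · (5.69·3.69)/(5.69−3.69) ≈ 10.4980·Δt.
So d_P = 94.21, d_Q = 14.41, d_R = 72.55 km.
Circle about each station: (x + 16.5)² + (y − 48.5)² = 94.21²; (x + 53.4)² + (y + 53.6)² = 14.41²; (x − 2.4)² + (y − 10.9)² = 72.55².
Subtracting pairs of circle equations eliminates x²+y² and gives linear equations (the radical axes):
-73.8 x − 204.2 y = 11767.90
37.8 x − 75.2 y = 1112.09
Solving the 2×2 system: x ≈ -49.6, y ≈ -39.7 km.
Check against P (with the unrounded x, y): √((x + 16.5)²+(y − 48.5)²) = 94.21 ≈ 94.21 km. ✓

-49.6 km east, -39.7 km north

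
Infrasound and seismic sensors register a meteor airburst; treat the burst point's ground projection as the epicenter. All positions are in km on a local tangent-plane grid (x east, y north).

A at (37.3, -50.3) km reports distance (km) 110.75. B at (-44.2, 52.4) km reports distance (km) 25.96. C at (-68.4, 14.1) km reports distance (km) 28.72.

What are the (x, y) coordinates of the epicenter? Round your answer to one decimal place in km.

(-42.5, 26.5)

Circle about each station: (x − 37.3)² + (y + 50.3)² = 110.75²; (x + 44.2)² + (y − 52.4)² = 25.96²; (x + 68.4)² + (y − 14.1)² = 28.72².
Subtracting the A equation from the B and C equations removes the quadratic terms:
-163.0 x + 205.4 y = 12369.66
-211.4 x + 128.8 y = 12396.71
Solving the 2×2 system: x ≈ -42.5, y ≈ 26.5 km.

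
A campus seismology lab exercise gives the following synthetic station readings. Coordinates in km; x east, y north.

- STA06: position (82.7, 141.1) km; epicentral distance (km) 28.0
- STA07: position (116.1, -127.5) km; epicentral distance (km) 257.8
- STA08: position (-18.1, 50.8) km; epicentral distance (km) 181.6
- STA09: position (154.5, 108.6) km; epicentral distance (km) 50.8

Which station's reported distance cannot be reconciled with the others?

STA08

Solve using three stations at a time. Using STA06, STA07, STA09 (subtract circle equations pairwise → linear system) gives (x, y) ≈ (108.5, 130.2).
Distances from that point to each station vs reported:
  STA06: calculated 28.0 vs reported 28.0 → residual 0.0 km
  STA07: calculated 257.8 vs reported 257.8 → residual 0.0 km
  STA08: calculated 149.4 vs reported 181.6 → residual 32.2 km
  STA09: calculated 50.8 vs reported 50.8 → residual 0.0 km
STA06, STA07, STA09 are mutually consistent (residuals ≈ 0); STA08 is off by 32.2 km.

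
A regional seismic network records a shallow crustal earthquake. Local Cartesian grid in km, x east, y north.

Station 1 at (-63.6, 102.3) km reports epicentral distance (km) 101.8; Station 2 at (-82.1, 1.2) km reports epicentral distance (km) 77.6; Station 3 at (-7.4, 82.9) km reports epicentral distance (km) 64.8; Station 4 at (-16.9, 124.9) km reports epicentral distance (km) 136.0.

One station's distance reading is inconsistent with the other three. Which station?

Solve using three stations at a time. Using Station 1, Station 2, Station 3 (subtract circle equations pairwise → linear system) gives (x, y) ≈ (-6.4, 18.1).
Distances from that point to each station vs reported:
  Station 1: calculated 101.8 vs reported 101.8 → residual 0.0 km
  Station 2: calculated 77.6 vs reported 77.6 → residual 0.0 km
  Station 3: calculated 64.8 vs reported 64.8 → residual 0.0 km
  Station 4: calculated 107.3 vs reported 136.0 → residual 28.7 km
Station 1, Station 2, Station 3 are mutually consistent (residuals ≈ 0); Station 4 is off by 28.7 km.

Station 4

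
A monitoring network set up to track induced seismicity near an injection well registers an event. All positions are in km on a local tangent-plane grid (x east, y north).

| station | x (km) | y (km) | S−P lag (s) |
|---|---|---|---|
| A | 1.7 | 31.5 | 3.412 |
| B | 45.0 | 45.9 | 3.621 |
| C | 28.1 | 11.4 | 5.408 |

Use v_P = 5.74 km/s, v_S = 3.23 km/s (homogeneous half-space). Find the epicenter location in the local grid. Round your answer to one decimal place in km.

x ≈ 18.6 km, y ≈ 50.2 km

Distance from S−P lag: d = Δt · v_P v_S / (v_P − v_S) = Δt · (5.74·3.23)/(5.74−3.23) ≈ 7.3865·Δt.
So d_A = 25.20, d_B = 26.75, d_C = 39.95 km.
Circle about each station: (x − 1.7)² + (y − 31.5)² = 25.20²; (x − 45.0)² + (y − 45.9)² = 26.75²; (x − 28.1)² + (y − 11.4)² = 39.95².
Subtracting pairs of circle equations eliminates x²+y² and gives linear equations (the radical axes):
86.6 x + 28.8 y = 3056.15
52.8 x − 40.2 y = -1036.53
Solving the 2×2 system: x ≈ 18.6, y ≈ 50.2 km.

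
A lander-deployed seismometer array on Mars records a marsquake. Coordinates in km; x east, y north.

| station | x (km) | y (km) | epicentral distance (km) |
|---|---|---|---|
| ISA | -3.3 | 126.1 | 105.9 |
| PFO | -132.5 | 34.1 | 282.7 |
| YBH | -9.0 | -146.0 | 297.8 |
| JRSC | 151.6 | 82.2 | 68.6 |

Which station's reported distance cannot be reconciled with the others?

Solve using three stations at a time. Using ISA, YBH, JRSC (subtract circle equations pairwise → linear system) gives (x, y) ≈ (102.5, 130.1).
Distances from that point to each station vs reported:
  ISA: calculated 105.9 vs reported 105.9 → residual 0.0 km
  PFO: calculated 253.9 vs reported 282.7 → residual 28.8 km
  YBH: calculated 297.8 vs reported 297.8 → residual 0.0 km
  JRSC: calculated 68.6 vs reported 68.6 → residual 0.0 km
ISA, YBH, JRSC are mutually consistent (residuals ≈ 0); PFO is off by 28.8 km.

PFO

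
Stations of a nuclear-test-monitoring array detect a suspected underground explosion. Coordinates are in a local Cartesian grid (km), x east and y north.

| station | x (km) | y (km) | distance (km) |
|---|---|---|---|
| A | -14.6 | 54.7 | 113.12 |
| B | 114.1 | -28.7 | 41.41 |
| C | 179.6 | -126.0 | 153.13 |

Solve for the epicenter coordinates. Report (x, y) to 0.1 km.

Circle about each station: (x + 14.6)² + (y − 54.7)² = 113.12²; (x − 114.1)² + (y + 28.7)² = 41.41²; (x − 179.6)² + (y + 126.0)² = 153.13².
Subtracting the A equation from the B and C equations removes the quadratic terms:
257.4 x − 166.8 y = 21718.60
388.4 x − 361.4 y = 34274.25
Solving the 2×2 system: x ≈ 75.5, y ≈ -13.7 km.
Check against A (with the unrounded x, y): √((x + 14.6)²+(y − 54.7)²) = 113.12 ≈ 113.12 km. ✓

(75.5, -13.7)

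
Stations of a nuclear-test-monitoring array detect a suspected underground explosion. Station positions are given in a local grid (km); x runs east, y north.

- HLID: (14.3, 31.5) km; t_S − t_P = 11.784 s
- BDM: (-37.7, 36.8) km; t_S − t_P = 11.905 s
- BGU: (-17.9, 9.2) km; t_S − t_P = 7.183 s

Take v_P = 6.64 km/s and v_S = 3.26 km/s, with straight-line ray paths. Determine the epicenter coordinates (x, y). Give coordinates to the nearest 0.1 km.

Distance from S−P lag: d = Δt · v_P v_S / (v_P − v_S) = Δt · (6.64·3.26)/(6.64−3.26) ≈ 6.4043·Δt.
So d_HLID = 75.47, d_BDM = 76.24, d_BGU = 46.00 km.
Circle about each station: (x − 14.3)² + (y − 31.5)² = 75.47²; (x + 37.7)² + (y − 36.8)² = 76.24²; (x + 17.9)² + (y − 9.2)² = 46.00².
Subtracting the HLID equation from the BDM and BGU equations removes the quadratic terms:
-104.0 x + 10.6 y = 1461.97
-64.4 x − 44.6 y = 2788.03
Solving the 2×2 system: x ≈ -17.8, y ≈ -36.8 km.

(-17.8, -36.8)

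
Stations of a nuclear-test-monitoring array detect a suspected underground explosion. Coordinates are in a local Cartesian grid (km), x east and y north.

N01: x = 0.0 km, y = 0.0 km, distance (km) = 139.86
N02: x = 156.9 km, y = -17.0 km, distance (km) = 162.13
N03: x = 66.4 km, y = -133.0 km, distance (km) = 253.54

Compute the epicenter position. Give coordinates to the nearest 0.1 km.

(71.0, 120.5)

Circle about each station: x² + y² = 139.86²; (x − 156.9)² + (y + 17.0)² = 162.13²; (x − 66.4)² + (y + 133.0)² = 253.54².
Subtracting pairs of circle equations eliminates x²+y² and gives linear equations (the radical axes):
313.8 x − 34.0 y = 18181.29
132.8 x − 266.0 y = -22623.75
Solving the 2×2 system: x ≈ 71.0, y ≈ 120.5 km.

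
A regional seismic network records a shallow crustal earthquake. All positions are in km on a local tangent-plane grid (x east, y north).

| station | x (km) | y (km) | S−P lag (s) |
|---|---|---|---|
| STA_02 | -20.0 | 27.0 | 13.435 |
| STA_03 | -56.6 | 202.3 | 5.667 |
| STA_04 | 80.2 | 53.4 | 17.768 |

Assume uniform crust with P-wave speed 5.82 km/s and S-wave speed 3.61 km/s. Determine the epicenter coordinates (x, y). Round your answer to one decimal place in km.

x ≈ -59.4 km, y ≈ 148.5 km

Distance from S−P lag: d = Δt · v_P v_S / (v_P − v_S) = Δt · (5.82·3.61)/(5.82−3.61) ≈ 9.5069·Δt.
So d_STA_02 = 127.72, d_STA_03 = 53.88, d_STA_04 = 168.92 km.
Circle about each station: (x + 20.0)² + (y − 27.0)² = 127.72²; (x + 56.6)² + (y − 202.3)² = 53.88²; (x − 80.2)² + (y − 53.4)² = 168.92².
Subtracting the STA_02 equation from the STA_03 and STA_04 equations removes the quadratic terms:
-73.2 x + 350.6 y = 56409.19
200.4 x + 52.8 y = -4066.97
Solving the 2×2 system: x ≈ -59.4, y ≈ 148.5 km.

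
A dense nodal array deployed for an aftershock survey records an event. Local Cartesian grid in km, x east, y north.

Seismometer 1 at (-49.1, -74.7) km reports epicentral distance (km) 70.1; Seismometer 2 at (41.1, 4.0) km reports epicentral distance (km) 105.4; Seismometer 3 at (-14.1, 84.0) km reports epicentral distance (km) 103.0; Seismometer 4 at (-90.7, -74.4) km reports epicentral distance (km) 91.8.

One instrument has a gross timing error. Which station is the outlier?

Solve using three stations at a time. Using Seismometer 1, Seismometer 2, Seismometer 3 (subtract circle equations pairwise → linear system) gives (x, y) ≈ (-63.8, -6.2).
Distances from that point to each station vs reported:
  Seismometer 1: calculated 70.1 vs reported 70.1 → residual 0.0 km
  Seismometer 2: calculated 105.4 vs reported 105.4 → residual 0.0 km
  Seismometer 3: calculated 103.0 vs reported 103.0 → residual 0.0 km
  Seismometer 4: calculated 73.3 vs reported 91.8 → residual 18.5 km
Seismometer 1, Seismometer 2, Seismometer 3 are mutually consistent (residuals ≈ 0); Seismometer 4 is off by 18.5 km.

Seismometer 4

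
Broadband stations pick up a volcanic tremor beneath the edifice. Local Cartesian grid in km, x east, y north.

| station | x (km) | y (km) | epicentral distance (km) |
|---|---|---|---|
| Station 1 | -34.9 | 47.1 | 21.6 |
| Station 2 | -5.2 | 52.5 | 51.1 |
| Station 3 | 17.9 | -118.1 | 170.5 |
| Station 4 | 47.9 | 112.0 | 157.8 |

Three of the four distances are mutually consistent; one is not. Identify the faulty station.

Solve using three stations at a time. Using Station 1, Station 2, Station 3 (subtract circle equations pairwise → linear system) gives (x, y) ≈ (-53.8, 36.6).
Distances from that point to each station vs reported:
  Station 1: calculated 21.6 vs reported 21.6 → residual 0.0 km
  Station 2: calculated 51.1 vs reported 51.1 → residual 0.0 km
  Station 3: calculated 170.5 vs reported 170.5 → residual 0.0 km
  Station 4: calculated 126.6 vs reported 157.8 → residual 31.2 km
Station 1, Station 2, Station 3 are mutually consistent (residuals ≈ 0); Station 4 is off by 31.2 km.

Station 4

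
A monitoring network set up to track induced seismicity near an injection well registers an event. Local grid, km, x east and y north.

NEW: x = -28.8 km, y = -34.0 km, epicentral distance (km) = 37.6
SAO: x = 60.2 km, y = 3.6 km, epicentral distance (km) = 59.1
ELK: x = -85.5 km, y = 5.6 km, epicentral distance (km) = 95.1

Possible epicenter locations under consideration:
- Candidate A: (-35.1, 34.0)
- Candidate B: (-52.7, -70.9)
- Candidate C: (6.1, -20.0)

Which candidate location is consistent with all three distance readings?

Candidate C

For each candidate, compare |candidate − station| to the reported distance:
Candidate A: residuals NEW 30.7, SAO 40.9, ELK 37.2 → max 40.9 km
Candidate B: residuals NEW 6.4, SAO 76.2, ELK 11.9 → max 76.2 km
Candidate C: residuals NEW 0.0, SAO 0.1, ELK 0.0 → max 0.1 km
Only Candidate C has all residuals ≈ 0.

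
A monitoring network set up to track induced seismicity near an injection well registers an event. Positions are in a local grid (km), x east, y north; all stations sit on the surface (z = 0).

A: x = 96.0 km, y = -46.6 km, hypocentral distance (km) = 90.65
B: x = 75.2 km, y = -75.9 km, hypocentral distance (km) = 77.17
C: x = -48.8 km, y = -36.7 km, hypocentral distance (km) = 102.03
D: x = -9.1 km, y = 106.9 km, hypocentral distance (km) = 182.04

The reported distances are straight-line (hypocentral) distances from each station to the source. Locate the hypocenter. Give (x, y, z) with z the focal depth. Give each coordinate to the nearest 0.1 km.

x ≈ 29.9 km, y ≈ -60.3 km, depth ≈ 60.5 km

Each station gives a sphere (x−x_i)² + (y−y_i)² + z² = d_i² (stations at z=0).
Subtracting the A sphere from B and C: z² cancels, leaving linear equations in x and y:
-41.6 x − 58.6 y = 2290.50
-289.6 x + 19.8 y = -9851.93
Solving: x ≈ 29.896, y ≈ -60.310 km (keep extra digits for the depth step; rounded: 29.9, -60.3).
Then from the A sphere: z² = 90.65² − (x − 96.0)² − (y + 46.6)² with x = 29.896, y = -60.310, so z ≈ 60.496 ≈ 60.5 km.
Check against D (with the unrounded solution): distance 182.04 ≈ 182.04 km. ✓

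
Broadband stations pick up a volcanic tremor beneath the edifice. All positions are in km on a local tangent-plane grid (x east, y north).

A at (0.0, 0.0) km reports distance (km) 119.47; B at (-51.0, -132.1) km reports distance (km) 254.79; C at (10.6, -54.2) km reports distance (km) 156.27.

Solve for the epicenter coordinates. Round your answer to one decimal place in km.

86.5 km east, 82.4 km north

Circle about each station: x² + y² = 119.47²; (x + 51.0)² + (y + 132.1)² = 254.79²; (x − 10.6)² + (y + 54.2)² = 156.27².
Subtracting the A equation from the B and C equations removes the quadratic terms:
-102.0 x − 264.2 y = -30593.45
21.2 x − 108.4 y = -7097.23
Solving the 2×2 system: x ≈ 86.5, y ≈ 82.4 km.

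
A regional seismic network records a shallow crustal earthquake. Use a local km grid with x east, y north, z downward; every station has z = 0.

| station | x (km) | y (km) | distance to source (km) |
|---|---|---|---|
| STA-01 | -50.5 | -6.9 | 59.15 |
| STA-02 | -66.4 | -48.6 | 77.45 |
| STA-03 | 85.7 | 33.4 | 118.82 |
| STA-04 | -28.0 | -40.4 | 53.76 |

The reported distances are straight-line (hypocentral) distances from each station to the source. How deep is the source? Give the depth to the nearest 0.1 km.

z ≈ 45.0 km

Each station gives a sphere (x−x_i)² + (y−y_i)² + z² = d_i² (stations at z=0).
Subtracting the STA-01 sphere from STA-02 and STA-03: z² cancels, leaving linear equations in x and y:
-31.8 x − 83.4 y = 1673.28
272.4 x + 80.6 y = -4757.28
Solving: x ≈ -12.994, y ≈ -15.109 km (keep extra digits for the depth step; rounded: -13.0, -15.1).
Then from the STA-01 sphere: z² = 59.15² − (x + 50.5)² − (y + 6.9)² with x = -12.994, y = -15.109, so z ≈ 44.996 ≈ 45.0 km.
Check against STA-04 (with the unrounded solution): distance 53.75 ≈ 53.76 km. ✓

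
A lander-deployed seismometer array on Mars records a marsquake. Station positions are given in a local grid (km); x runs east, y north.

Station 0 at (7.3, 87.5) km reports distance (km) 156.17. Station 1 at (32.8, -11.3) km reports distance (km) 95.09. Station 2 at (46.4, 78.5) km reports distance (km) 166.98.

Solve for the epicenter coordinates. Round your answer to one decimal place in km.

Circle about each station: (x − 7.3)² + (y − 87.5)² = 156.17²; (x − 32.8)² + (y + 11.3)² = 95.09²; (x − 46.4)² + (y − 78.5)² = 166.98².
Subtracting pairs of circle equations eliminates x²+y² and gives linear equations (the radical axes):
51.0 x − 197.6 y = 8840.95
78.2 x − 18.0 y = -2887.58
Solving the 2×2 system: x ≈ -50.2, y ≈ -57.7 km.

-50.2 km east, -57.7 km north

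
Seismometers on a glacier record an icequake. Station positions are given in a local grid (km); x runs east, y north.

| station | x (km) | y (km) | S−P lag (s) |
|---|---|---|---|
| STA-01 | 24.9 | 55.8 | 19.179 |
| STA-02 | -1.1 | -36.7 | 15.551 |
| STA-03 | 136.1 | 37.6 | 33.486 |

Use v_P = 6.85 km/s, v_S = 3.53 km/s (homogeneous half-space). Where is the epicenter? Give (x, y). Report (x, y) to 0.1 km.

Distance from S−P lag: d = Δt · v_P v_S / (v_P − v_S) = Δt · (6.85·3.53)/(6.85−3.53) ≈ 7.2833·Δt.
So d_STA-01 = 139.69, d_STA-02 = 113.26, d_STA-03 = 243.89 km.
Circle about each station: (x − 24.9)² + (y − 55.8)² = 139.69²; (x + 1.1)² + (y + 36.7)² = 113.26²; (x − 136.1)² + (y − 37.6)² = 243.89².
Subtracting the STA-01 equation from the STA-02 and STA-03 equations removes the quadratic terms:
-52.0 x − 185.0 y = 4299.92
222.4 x − 36.4 y = -23765.72
Solving the 2×2 system: x ≈ -105.8, y ≈ 6.5 km.
Check against STA-01 (with the unrounded x, y): √((x − 24.9)²+(y − 55.8)²) = 139.69 ≈ 139.69 km. ✓

x ≈ -105.8 km, y ≈ 6.5 km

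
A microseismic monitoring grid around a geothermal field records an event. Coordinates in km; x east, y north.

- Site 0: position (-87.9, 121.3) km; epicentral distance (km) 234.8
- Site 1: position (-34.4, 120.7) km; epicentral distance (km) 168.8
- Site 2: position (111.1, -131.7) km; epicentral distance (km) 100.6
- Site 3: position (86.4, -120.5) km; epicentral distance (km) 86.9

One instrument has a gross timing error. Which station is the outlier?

Solve using three stations at a time. Using Site 0, Site 2, Site 3 (subtract circle equations pairwise → linear system) gives (x, y) ≈ (88.8, -33.5).
Distances from that point to each station vs reported:
  Site 0: calculated 234.9 vs reported 234.8 → residual 0.1 km
  Site 1: calculated 197.3 vs reported 168.8 → residual 28.5 km
  Site 2: calculated 100.7 vs reported 100.6 → residual 0.1 km
  Site 3: calculated 87.1 vs reported 86.9 → residual 0.2 km
Site 0, Site 2, Site 3 are mutually consistent (residuals ≈ 0); Site 1 is off by 28.5 km.

Site 1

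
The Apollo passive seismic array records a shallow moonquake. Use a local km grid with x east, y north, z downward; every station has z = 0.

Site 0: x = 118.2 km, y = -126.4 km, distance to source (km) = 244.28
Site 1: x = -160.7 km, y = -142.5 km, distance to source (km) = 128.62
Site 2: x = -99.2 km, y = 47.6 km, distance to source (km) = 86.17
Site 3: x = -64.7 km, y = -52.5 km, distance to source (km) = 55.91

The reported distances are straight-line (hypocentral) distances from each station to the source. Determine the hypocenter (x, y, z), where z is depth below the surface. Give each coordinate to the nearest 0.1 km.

Each station gives a sphere (x−x_i)² + (y−y_i)² + z² = d_i² (stations at z=0).
Subtracting the Site 0 sphere from Site 1 and Site 2: z² cancels, leaving linear equations in x and y:
-557.8 x − 32.2 y = 59312.15
-434.8 x + 348.0 y = 34405.65
Solving: x ≈ -104.502, y ≈ -31.701 km (keep extra digits for the depth step; rounded: -104.5, -31.7).
Then from the Site 0 sphere: z² = 244.28² − (x − 118.2)² − (y + 126.4)² with x = -104.502, y = -31.701, so z ≈ 33.296 ≈ 33.3 km.

x ≈ -104.5 km, y ≈ -31.7 km, depth ≈ 33.3 km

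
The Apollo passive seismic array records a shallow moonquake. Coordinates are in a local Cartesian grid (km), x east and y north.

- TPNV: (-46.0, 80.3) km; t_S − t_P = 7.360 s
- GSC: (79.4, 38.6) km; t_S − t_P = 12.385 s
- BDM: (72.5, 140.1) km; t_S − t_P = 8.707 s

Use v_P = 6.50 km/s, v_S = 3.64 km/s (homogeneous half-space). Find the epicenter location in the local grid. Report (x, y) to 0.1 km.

Distance from S−P lag: d = Δt · v_P v_S / (v_P − v_S) = Δt · (6.50·3.64)/(6.50−3.64) ≈ 8.2727·Δt.
So d_TPNV = 60.89, d_GSC = 102.46, d_BDM = 72.03 km.
Circle about each station: (x + 46.0)² + (y − 80.3)² = 60.89²; (x − 79.4)² + (y − 38.6)² = 102.46²; (x − 72.5)² + (y − 140.1)² = 72.03².
Subtracting the TPNV equation from the GSC and BDM equations removes the quadratic terms:
250.8 x − 83.4 y = -7560.23
237.0 x + 119.6 y = 14839.44
Solving the 2×2 system: x ≈ 6.7, y ≈ 110.8 km.

x ≈ 6.7 km, y ≈ 110.8 km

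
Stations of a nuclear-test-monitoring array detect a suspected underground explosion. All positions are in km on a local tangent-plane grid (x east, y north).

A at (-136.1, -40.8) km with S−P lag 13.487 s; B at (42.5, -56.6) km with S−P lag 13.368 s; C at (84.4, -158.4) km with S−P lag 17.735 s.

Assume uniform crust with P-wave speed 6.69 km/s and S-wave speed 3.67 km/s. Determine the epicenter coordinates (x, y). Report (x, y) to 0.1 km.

Distance from S−P lag: d = Δt · v_P v_S / (v_P − v_S) = Δt · (6.69·3.67)/(6.69−3.67) ≈ 8.1299·Δt.
So d_A = 109.65, d_B = 108.68, d_C = 144.18 km.
Circle about each station: (x + 136.1)² + (y + 40.8)² = 109.65²; (x − 42.5)² + (y + 56.6)² = 108.68²; (x − 84.4)² + (y + 158.4)² = 144.18².
Subtracting the A equation from the B and C equations removes the quadratic terms:
357.2 x − 31.6 y = -14966.26
441.0 x − 235.2 y = 3261.32
Solving the 2×2 system: x ≈ -51.7, y ≈ -110.8 km.

(-51.7, -110.8)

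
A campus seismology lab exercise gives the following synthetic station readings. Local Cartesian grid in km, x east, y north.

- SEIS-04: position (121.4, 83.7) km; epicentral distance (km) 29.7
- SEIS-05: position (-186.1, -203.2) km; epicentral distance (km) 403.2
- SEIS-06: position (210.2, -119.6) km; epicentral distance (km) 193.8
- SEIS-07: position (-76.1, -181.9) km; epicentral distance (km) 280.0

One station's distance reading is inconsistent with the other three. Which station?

Solve using three stations at a time. Using SEIS-04, SEIS-05, SEIS-06 (subtract circle equations pairwise → linear system) gives (x, y) ≈ (124.3, 54.1).
Distances from that point to each station vs reported:
  SEIS-04: calculated 29.7 vs reported 29.7 → residual 0.0 km
  SEIS-05: calculated 403.2 vs reported 403.2 → residual 0.0 km
  SEIS-06: calculated 193.8 vs reported 193.8 → residual 0.0 km
  SEIS-07: calculated 309.6 vs reported 280.0 → residual 29.6 km
SEIS-04, SEIS-05, SEIS-06 are mutually consistent (residuals ≈ 0); SEIS-07 is off by 29.6 km.

SEIS-07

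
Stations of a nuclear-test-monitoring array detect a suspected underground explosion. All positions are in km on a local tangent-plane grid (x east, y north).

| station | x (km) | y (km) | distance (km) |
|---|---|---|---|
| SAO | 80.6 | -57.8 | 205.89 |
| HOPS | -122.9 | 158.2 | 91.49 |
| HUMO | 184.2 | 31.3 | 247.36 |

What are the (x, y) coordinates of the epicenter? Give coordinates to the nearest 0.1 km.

Circle about each station: (x − 80.6)² + (y + 57.8)² = 205.89²; (x + 122.9)² + (y − 158.2)² = 91.49²; (x − 184.2)² + (y − 31.3)² = 247.36².
Subtracting pairs of circle equations eliminates x²+y² and gives linear equations (the radical axes):
-407.0 x + 432.0 y = 64314.72
207.2 x + 178.2 y = 6275.85
Solving the 2×2 system: x ≈ -54.0, y ≈ 98.0 km.

-54.0 km east, 98.0 km north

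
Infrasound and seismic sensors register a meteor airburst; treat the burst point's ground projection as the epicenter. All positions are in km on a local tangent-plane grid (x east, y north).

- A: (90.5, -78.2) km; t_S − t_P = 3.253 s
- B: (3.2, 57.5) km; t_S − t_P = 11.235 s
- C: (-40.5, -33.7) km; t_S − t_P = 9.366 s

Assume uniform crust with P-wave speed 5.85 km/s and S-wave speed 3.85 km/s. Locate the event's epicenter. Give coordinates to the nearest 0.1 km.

Distance from S−P lag: d = Δt · v_P v_S / (v_P − v_S) = Δt · (5.85·3.85)/(5.85−3.85) ≈ 11.2613·Δt.
So d_A = 36.63, d_B = 126.52, d_C = 105.47 km.
Circle about each station: (x − 90.5)² + (y + 78.2)² = 36.63²; (x − 3.2)² + (y − 57.5)² = 126.52²; (x + 40.5)² + (y + 33.7)² = 105.47².
Subtracting the A equation from the B and C equations removes the quadratic terms:
-174.6 x + 271.4 y = -25654.55
-262.0 x + 89.0 y = -21311.71
Solving the 2×2 system: x ≈ 63.0, y ≈ -54.0 km.

(63.0, -54.0)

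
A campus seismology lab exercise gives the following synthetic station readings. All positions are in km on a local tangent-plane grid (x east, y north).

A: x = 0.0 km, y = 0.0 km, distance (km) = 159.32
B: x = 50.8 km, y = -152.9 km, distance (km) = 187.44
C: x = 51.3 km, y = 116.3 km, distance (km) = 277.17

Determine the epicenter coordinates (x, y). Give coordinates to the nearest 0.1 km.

Circle about each station: x² + y² = 159.32²; (x − 50.8)² + (y + 152.9)² = 187.44²; (x − 51.3)² + (y − 116.3)² = 277.17².
Subtracting the A equation from the B and C equations removes the quadratic terms:
101.6 x − 305.8 y = 16208.16
102.6 x + 232.6 y = -35282.97
Solving the 2×2 system: x ≈ -127.6, y ≈ -95.4 km.

-127.6 km east, -95.4 km north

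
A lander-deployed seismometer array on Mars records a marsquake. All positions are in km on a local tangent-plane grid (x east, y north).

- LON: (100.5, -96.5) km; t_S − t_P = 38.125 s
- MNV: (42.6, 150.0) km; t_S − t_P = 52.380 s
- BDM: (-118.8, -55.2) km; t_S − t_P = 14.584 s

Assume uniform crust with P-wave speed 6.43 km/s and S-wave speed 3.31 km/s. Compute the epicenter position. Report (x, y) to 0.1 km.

Distance from S−P lag: d = Δt · v_P v_S / (v_P − v_S) = Δt · (6.43·3.31)/(6.43−3.31) ≈ 6.8216·Δt.
So d_LON = 260.07, d_MNV = 357.31, d_BDM = 99.49 km.
Circle about each station: (x − 100.5)² + (y + 96.5)² = 260.07²; (x − 42.6)² + (y − 150.0)² = 357.31²; (x + 118.8)² + (y + 55.2)² = 99.49².
Subtracting the LON equation from the MNV and BDM equations removes the quadratic terms:
-115.8 x + 493.0 y = -55131.77
-438.6 x + 82.6 y = 55486.12
Solving the 2×2 system: x ≈ -154.4, y ≈ -148.1 km.
Check against LON (with the unrounded x, y): √((x − 100.5)²+(y + 96.5)²) = 260.07 ≈ 260.07 km. ✓

(-154.4, -148.1)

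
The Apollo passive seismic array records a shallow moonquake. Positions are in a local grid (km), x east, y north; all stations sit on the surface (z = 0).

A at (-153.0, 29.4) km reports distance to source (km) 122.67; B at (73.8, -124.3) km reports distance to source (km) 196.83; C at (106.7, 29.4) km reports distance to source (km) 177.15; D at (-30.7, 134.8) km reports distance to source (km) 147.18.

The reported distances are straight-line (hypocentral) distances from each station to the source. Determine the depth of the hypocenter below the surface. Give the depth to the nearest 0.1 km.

69.9 km

Each station gives a sphere (x−x_i)² + (y−y_i)² + z² = d_i² (stations at z=0).
Subtracting the A sphere from B and C: z² cancels, leaving linear equations in x and y:
453.6 x − 307.4 y = -27070.55
519.4 x + 0.0 y = -28358.30
Solving: x ≈ -54.598, y ≈ 7.498 km (keep extra digits for the depth step; rounded: -54.6, 7.5).
Then from the A sphere: z² = 122.67² − (x + 153.0)² − (y − 29.4)² with x = -54.598, y = 7.498, so z ≈ 69.895 ≈ 69.9 km.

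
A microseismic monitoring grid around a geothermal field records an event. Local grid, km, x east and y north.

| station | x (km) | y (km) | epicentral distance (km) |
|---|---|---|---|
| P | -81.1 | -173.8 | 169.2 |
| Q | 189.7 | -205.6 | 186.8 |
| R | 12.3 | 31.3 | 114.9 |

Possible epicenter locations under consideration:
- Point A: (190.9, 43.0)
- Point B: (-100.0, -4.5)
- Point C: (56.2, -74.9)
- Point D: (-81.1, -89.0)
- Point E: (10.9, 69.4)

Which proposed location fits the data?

Point C

For each candidate, compare |candidate − station| to the reported distance:
Point A: residuals P 178.6, Q 61.8, R 64.1 → max 178.6 km
Point B: residuals P 1.2, Q 165.9, R 3.0 → max 165.9 km
Point C: residuals P 0.0, Q 0.0, R 0.0 → max 0.0 km
Point D: residuals P 84.4, Q 108.0, R 37.4 → max 108.0 km
Point E: residuals P 90.8, Q 141.2, R 76.8 → max 141.2 km
Only Point C has all residuals ≈ 0.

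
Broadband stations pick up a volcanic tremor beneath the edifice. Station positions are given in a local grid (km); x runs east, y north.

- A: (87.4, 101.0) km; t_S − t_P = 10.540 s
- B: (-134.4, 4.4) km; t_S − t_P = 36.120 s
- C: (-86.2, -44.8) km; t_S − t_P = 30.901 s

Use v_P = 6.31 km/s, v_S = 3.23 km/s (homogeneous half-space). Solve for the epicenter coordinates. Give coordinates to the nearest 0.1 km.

(102.9, 33.0)

Distance from S−P lag: d = Δt · v_P v_S / (v_P − v_S) = Δt · (6.31·3.23)/(6.31−3.23) ≈ 6.6173·Δt.
So d_A = 69.75, d_B = 239.02, d_C = 204.48 km.
Circle about each station: (x − 87.4)² + (y − 101.0)² = 69.75²; (x + 134.4)² + (y − 4.4)² = 239.02²; (x + 86.2)² + (y + 44.8)² = 204.48².
Subtracting the A equation from the B and C equations removes the quadratic terms:
-443.6 x − 193.2 y = -52022.54
-347.2 x − 291.6 y = -45349.29
Solving the 2×2 system: x ≈ 102.9, y ≈ 33.0 km.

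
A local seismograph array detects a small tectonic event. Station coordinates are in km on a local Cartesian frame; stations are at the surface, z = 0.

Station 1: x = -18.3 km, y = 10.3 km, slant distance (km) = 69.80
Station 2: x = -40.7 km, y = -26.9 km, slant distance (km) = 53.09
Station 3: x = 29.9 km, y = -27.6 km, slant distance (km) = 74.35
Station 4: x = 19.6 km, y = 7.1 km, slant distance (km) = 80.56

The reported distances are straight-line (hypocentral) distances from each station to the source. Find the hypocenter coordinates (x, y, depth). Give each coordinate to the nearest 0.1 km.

Each station gives a sphere (x−x_i)² + (y−y_i)² + z² = d_i² (stations at z=0).
Subtracting the Station 1 sphere from Station 2 and Station 3: z² cancels, leaving linear equations in x and y:
-44.8 x − 74.4 y = 3992.61
96.4 x − 75.8 y = 558.91
Solving: x ≈ -24.703, y ≈ -38.789 km (keep extra digits for the depth step; rounded: -24.7, -38.8).
Then from the Station 1 sphere: z² = 69.80² − (x + 18.3)² − (y − 10.3)² with x = -24.703, y = -38.789, so z ≈ 49.207 ≈ 49.2 km.

x ≈ -24.7 km, y ≈ -38.8 km, depth ≈ 49.2 km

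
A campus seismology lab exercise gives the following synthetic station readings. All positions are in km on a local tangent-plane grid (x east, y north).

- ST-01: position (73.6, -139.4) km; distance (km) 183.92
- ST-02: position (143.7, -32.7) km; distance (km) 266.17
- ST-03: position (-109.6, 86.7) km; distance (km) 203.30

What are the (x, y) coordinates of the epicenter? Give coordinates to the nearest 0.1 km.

(-108.9, -116.6)

Circle about each station: (x − 73.6)² + (y + 139.4)² = 183.92²; (x − 143.7)² + (y + 32.7)² = 266.17²; (x + 109.6)² + (y − 86.7)² = 203.30².
Subtracting the ST-01 equation from the ST-02 and ST-03 equations removes the quadratic terms:
140.2 x + 213.4 y = -40150.24
-366.4 x + 452.2 y = -12824.59
Solving the 2×2 system: x ≈ -108.9, y ≈ -116.6 km.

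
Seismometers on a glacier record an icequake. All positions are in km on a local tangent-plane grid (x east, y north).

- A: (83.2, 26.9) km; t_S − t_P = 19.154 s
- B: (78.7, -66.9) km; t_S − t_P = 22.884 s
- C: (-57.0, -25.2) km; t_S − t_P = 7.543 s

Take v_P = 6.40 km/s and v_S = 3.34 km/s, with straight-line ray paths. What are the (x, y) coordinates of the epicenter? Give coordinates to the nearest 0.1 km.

-50.6 km east, 27.1 km north

Distance from S−P lag: d = Δt · v_P v_S / (v_P − v_S) = Δt · (6.40·3.34)/(6.40−3.34) ≈ 6.9856·Δt.
So d_A = 133.80, d_B = 159.86, d_C = 52.69 km.
Circle about each station: (x − 83.2)² + (y − 26.9)² = 133.80²; (x − 78.7)² + (y + 66.9)² = 159.86²; (x + 57.0)² + (y + 25.2)² = 52.69².
Subtracting pairs of circle equations eliminates x²+y² and gives linear equations (the radical axes):
-9.0 x − 187.6 y = -4629.33
-280.4 x − 104.2 y = 11364.39
Solving the 2×2 system: x ≈ -50.6, y ≈ 27.1 km.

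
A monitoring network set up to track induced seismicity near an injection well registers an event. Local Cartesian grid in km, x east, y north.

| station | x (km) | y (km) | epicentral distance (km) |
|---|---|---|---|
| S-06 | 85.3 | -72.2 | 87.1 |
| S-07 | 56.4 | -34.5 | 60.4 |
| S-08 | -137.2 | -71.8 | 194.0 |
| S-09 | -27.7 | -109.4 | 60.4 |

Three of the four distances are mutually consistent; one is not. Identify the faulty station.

S-08

Solve using three stations at a time. Using S-06, S-07, S-09 (subtract circle equations pairwise → linear system) gives (x, y) ≈ (-0.2, -55.6).
Distances from that point to each station vs reported:
  S-06: calculated 87.1 vs reported 87.1 → residual 0.0 km
  S-07: calculated 60.4 vs reported 60.4 → residual 0.0 km
  S-08: calculated 137.9 vs reported 194.0 → residual 56.1 km
  S-09: calculated 60.4 vs reported 60.4 → residual 0.0 km
S-06, S-07, S-09 are mutually consistent (residuals ≈ 0); S-08 is off by 56.1 km.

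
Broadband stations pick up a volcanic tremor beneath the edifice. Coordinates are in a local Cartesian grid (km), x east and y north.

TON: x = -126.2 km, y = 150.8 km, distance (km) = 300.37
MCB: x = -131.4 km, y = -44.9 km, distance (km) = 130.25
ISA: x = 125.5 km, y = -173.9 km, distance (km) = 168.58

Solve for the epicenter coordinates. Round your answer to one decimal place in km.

-38.9 km east, -136.6 km north

Circle about each station: (x + 126.2)² + (y − 150.8)² = 300.37²; (x + 131.4)² + (y + 44.9)² = 130.25²; (x − 125.5)² + (y + 173.9)² = 168.58².
Subtracting the TON equation from the MCB and ISA equations removes the quadratic terms:
-10.4 x − 391.4 y = 53871.96
503.4 x − 649.4 y = 69127.30
Solving the 2×2 system: x ≈ -38.9, y ≈ -136.6 km.
Check against TON (with the unrounded x, y): √((x + 126.2)²+(y − 150.8)²) = 300.37 ≈ 300.37 km. ✓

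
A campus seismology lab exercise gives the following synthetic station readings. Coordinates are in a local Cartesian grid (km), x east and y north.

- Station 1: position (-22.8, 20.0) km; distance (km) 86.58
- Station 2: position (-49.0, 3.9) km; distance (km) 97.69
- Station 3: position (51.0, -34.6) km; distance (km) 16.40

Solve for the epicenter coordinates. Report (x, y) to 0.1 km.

36.8 km east, -42.8 km north

Circle about each station: (x + 22.8)² + (y − 20.0)² = 86.58²; (x + 49.0)² + (y − 3.9)² = 97.69²; (x − 51.0)² + (y + 34.6)² = 16.40².
Subtracting pairs of circle equations eliminates x²+y² and gives linear equations (the radical axes):
-52.4 x − 32.2 y = -550.87
147.6 x − 109.2 y = 10105.46
Solving the 2×2 system: x ≈ 36.8, y ≈ -42.8 km.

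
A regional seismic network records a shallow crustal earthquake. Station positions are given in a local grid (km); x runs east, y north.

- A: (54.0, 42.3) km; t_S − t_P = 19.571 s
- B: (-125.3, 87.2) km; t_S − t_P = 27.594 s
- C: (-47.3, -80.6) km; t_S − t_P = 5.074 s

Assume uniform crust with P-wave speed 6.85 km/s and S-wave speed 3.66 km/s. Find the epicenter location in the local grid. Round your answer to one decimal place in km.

Distance from S−P lag: d = Δt · v_P v_S / (v_P − v_S) = Δt · (6.85·3.66)/(6.85−3.66) ≈ 7.8592·Δt.
So d_A = 153.81, d_B = 216.87, d_C = 39.88 km.
Circle about each station: (x − 54.0)² + (y − 42.3)² = 153.81²; (x + 125.3)² + (y − 87.2)² = 216.87²; (x + 47.3)² + (y + 80.6)² = 39.88².
Subtracting the A equation from the B and C equations removes the quadratic terms:
-358.6 x + 89.8 y = -4776.44
-202.6 x − 245.8 y = 26095.46
Solving the 2×2 system: x ≈ -11.0, y ≈ -97.1 km.

(-11.0, -97.1)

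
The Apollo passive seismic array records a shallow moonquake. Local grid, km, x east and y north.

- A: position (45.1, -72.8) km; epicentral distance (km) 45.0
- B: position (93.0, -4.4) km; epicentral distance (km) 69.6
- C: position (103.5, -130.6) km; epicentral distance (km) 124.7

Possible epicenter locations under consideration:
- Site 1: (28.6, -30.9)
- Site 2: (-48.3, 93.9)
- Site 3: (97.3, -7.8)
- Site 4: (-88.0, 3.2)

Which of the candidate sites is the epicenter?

Site 1

For each candidate, compare |candidate − station| to the reported distance:
Site 1: residuals A 0.0, B 0.0, C 0.0 → max 0.0 km
Site 2: residuals A 146.1, B 102.5, C 146.3 → max 146.3 km
Site 3: residuals A 38.4, B 64.1, C 1.7 → max 64.1 km
Site 4: residuals A 108.3, B 111.6, C 108.9 → max 111.6 km
Only Site 1 has all residuals ≈ 0.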